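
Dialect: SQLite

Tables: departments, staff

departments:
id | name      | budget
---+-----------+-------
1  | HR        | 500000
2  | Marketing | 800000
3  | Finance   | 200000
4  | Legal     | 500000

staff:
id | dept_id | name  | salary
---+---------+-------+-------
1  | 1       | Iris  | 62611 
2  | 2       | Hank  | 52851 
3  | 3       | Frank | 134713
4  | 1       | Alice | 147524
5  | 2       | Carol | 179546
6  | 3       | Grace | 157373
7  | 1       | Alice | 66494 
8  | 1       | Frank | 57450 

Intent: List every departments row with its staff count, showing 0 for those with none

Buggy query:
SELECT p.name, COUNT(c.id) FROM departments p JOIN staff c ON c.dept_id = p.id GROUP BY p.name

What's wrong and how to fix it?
Bug: An inner join excludes parents with zero children

Fix: Use LEFT JOIN so parents without children still appear (COUNT(c.id) gives 0)

Corrected query:
SELECT p.name, COUNT(c.id) FROM departments p LEFT JOIN staff c ON c.dept_id = p.id GROUP BY p.name

Result:
name      | COUNT(c.id)
----------+------------
Finance   | 2          
HR        | 4          
Legal     | 0          
Marketing | 2          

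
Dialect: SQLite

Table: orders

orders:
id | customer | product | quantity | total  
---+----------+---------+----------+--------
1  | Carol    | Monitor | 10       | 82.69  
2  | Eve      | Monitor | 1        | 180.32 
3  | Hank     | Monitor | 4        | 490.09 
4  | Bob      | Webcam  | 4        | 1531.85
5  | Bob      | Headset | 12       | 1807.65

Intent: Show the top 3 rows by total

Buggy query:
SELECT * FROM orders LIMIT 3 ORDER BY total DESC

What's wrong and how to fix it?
Bug: ORDER BY cannot follow LIMIT; LIMIT is the final clause

Fix: Sort with ORDER BY, then apply LIMIT

Corrected query:
SELECT * FROM orders ORDER BY total DESC LIMIT 3

Result:
id | customer | product | quantity | total  
---+----------+---------+----------+--------
5  | Bob      | Headset | 12       | 1807.65
4  | Bob      | Webcam  | 4        | 1531.85
3  | Hank     | Monitor | 4        | 490.09 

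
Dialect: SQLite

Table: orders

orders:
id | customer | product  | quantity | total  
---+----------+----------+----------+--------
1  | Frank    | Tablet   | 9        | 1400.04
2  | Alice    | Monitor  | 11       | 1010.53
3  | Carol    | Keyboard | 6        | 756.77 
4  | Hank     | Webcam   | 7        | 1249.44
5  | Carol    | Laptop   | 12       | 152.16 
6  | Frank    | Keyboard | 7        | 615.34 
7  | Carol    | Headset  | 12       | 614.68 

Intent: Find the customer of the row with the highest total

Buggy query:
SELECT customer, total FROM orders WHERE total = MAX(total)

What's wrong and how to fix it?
Bug: MAX(total) is an aggregate and cannot be used directly in WHERE

Fix: Use a subquery: WHERE total = (SELECT MAX(total) FROM orders)

Corrected query:
SELECT customer, total FROM orders WHERE total = (SELECT MAX(total) FROM orders)

Result:
customer | total  
---------+--------
Frank    | 1400.04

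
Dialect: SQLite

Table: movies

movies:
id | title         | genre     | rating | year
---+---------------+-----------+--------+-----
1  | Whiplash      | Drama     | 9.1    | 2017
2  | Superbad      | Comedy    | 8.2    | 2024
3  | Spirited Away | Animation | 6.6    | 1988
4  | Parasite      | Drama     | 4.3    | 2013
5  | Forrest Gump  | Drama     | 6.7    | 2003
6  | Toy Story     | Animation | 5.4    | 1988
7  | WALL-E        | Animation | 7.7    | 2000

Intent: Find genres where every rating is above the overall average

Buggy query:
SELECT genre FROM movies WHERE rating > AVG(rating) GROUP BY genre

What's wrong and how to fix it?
Bug: WHERE evaluates per row before aggregation, so AVG() is unavailable

Fix: Compute the overall average in a scalar subquery and compare each group's MIN against it in HAVING

Corrected query:
SELECT genre FROM movies GROUP BY genre HAVING MIN(rating) > (SELECT AVG(rating) FROM movies)

Result:
genre 
------
Comedy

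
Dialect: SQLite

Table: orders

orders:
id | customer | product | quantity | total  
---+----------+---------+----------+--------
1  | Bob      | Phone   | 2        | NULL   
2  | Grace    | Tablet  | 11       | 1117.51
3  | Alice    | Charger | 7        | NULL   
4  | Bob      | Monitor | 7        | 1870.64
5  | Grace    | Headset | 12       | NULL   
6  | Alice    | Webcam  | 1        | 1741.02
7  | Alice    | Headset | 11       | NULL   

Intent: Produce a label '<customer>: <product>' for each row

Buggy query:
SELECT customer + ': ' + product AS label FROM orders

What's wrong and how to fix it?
Bug: SQLite uses || for string concatenation; + coerces text to numbers (yielding 0)

Fix: Use the || operator for string concatenation

Corrected query:
SELECT customer || ': ' || product AS label FROM orders

Result:
label         
--------------
Bob: Phone    
Grace: Tablet 
Alice: Charger
Bob: Monitor  
Grace: Headset
Alice: Webcam 
Alice: Headset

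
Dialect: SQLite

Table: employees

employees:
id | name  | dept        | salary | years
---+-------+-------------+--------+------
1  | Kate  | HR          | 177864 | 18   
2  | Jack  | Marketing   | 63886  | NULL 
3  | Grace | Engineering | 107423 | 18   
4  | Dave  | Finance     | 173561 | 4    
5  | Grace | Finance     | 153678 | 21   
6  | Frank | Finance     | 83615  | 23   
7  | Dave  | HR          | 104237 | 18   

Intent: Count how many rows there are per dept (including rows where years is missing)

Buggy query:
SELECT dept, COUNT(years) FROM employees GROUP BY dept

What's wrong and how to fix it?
Bug: COUNT(column) counts non-NULL values only; rows with NULL years aren't counted

Fix: Use COUNT(*) to count all rows regardless of NULL

Corrected query:
SELECT dept, COUNT(*) FROM employees GROUP BY dept

Result:
dept        | COUNT(*)
------------+---------
Engineering | 1       
Finance     | 3       
HR          | 2       
Marketing   | 1       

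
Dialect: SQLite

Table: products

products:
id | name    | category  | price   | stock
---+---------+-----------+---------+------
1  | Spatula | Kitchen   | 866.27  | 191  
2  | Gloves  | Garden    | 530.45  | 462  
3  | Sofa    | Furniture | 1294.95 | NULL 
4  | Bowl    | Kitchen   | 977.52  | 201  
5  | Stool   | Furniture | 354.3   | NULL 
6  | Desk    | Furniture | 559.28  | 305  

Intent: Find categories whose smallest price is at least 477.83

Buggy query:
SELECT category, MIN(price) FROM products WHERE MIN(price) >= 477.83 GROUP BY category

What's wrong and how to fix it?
Bug: Aggregates like MIN are computed per group after WHERE runs

Fix: Use HAVING for the per-group MIN condition

Corrected query:
SELECT category, MIN(price) FROM products GROUP BY category HAVING MIN(price) >= 477.83

Result:
category | MIN(price)
---------+-----------
Garden   | 530.45    
Kitchen  | 866.27    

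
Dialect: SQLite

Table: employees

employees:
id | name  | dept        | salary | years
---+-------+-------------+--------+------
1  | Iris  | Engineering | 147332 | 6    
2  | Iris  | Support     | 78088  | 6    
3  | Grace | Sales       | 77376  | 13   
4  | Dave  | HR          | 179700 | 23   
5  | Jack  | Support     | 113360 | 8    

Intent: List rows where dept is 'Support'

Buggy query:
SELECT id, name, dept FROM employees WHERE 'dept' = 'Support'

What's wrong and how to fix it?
Bug: Single quotes denote string literals in SQL; the column name is being compared as a constant string

Fix: Reference the column as dept without single quotes

Corrected query:
SELECT id, name, dept FROM employees WHERE dept = 'Support'

Result:
id | name | dept   
---+------+--------
2  | Iris | Support
5  | Jack | Support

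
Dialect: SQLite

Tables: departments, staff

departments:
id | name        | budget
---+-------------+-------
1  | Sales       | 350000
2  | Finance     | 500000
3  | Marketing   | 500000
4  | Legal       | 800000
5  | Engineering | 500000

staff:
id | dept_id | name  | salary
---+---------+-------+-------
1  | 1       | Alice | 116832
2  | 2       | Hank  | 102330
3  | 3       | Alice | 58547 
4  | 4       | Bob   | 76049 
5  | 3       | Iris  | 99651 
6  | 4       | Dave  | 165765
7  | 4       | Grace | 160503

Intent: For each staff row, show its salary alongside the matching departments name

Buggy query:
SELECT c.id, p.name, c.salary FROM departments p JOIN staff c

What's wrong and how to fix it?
Bug: JOIN with no ON clause produces a cartesian product; every staff row pairs with every departments row

Fix: Add ON c.dept_id = p.id to the JOIN

Corrected query:
SELECT c.id, p.name, c.salary FROM departments p JOIN staff c ON c.dept_id = p.id

Result:
id | name      | salary
---+-----------+-------
1  | Sales     | 116832
2  | Finance   | 102330
3  | Marketing | 58547 
4  | Legal     | 76049 
5  | Marketing | 99651 
6  | Legal     | 165765
7  | Legal     | 160503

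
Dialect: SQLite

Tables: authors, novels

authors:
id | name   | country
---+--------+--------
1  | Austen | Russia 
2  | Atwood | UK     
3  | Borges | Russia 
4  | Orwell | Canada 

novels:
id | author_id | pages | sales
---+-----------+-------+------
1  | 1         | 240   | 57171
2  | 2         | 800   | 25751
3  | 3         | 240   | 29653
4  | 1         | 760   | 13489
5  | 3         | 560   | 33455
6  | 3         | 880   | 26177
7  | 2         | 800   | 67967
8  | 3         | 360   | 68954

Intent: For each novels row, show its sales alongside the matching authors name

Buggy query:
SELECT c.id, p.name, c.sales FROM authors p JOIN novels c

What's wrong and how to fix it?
Bug: Missing join condition: each novels row is matched to all authors rows instead of just its own

Fix: Add ON c.author_id = p.id to the JOIN

Corrected query:
SELECT c.id, p.name, c.sales FROM authors p JOIN novels c ON c.author_id = p.id

Result:
id | name   | sales
---+--------+------
1  | Austen | 57171
2  | Atwood | 25751
3  | Borges | 29653
4  | Austen | 13489
5  | Borges | 33455
6  | Borges | 26177
7  | Atwood | 67967
8  | Borges | 68954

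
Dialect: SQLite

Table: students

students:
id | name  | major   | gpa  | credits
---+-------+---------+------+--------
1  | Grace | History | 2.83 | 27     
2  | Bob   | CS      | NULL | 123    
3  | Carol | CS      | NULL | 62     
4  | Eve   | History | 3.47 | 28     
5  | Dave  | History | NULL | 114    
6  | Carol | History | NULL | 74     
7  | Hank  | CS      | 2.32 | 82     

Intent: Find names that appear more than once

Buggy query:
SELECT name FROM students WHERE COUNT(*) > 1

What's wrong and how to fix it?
Bug: WHERE can't reference COUNT(*); aggregates are computed after WHERE

Fix: Group first, then use HAVING for the count condition

Corrected query:
SELECT name FROM students GROUP BY name HAVING COUNT(*) > 1

Result:
name 
-----
Carol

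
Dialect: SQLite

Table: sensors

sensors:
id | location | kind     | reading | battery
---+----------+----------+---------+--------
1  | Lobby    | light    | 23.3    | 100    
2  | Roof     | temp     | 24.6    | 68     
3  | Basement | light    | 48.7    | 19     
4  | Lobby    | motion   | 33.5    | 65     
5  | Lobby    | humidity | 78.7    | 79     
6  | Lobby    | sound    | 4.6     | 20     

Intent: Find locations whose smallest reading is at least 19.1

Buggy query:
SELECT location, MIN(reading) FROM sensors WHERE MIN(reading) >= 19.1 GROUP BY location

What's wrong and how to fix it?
Bug: MIN() in WHERE is a misuse of aggregate

Fix: Replace WHERE with HAVING after the GROUP BY

Corrected query:
SELECT location, MIN(reading) FROM sensors GROUP BY location HAVING MIN(reading) >= 19.1

Result:
location | MIN(reading)
---------+-------------
Basement | 48.7        
Roof     | 24.6        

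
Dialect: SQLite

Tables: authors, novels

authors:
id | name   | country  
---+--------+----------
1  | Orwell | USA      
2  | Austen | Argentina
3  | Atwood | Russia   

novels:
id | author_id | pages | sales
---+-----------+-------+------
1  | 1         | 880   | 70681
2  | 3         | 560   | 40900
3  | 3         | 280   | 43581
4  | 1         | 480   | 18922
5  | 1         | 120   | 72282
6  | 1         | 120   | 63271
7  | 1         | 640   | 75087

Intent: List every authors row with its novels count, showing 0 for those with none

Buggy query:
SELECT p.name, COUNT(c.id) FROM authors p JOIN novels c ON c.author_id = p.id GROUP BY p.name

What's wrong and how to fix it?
Bug: An inner join excludes parents with zero children

Fix: Switch to LEFT JOIN to retain unmatched parent rows

Corrected query:
SELECT p.name, COUNT(c.id) FROM authors p LEFT JOIN novels c ON c.author_id = p.id GROUP BY p.name

Result:
name   | COUNT(c.id)
-------+------------
Atwood | 2          
Austen | 0          
Orwell | 5          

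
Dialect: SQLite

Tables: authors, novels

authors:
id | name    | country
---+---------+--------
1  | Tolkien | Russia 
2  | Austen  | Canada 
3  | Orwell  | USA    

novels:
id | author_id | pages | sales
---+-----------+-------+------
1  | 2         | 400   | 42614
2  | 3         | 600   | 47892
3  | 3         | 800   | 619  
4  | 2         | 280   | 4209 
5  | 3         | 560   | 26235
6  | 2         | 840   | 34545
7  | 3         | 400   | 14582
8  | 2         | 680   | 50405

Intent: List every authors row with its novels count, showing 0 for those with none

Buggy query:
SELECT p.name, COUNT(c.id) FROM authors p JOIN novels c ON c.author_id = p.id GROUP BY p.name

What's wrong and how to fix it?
Bug: INNER JOIN drops authors rows that have no matching novels rows

Fix: Use LEFT JOIN so parents without children still appear (COUNT(c.id) gives 0)

Corrected query:
SELECT p.name, COUNT(c.id) FROM authors p LEFT JOIN novels c ON c.author_id = p.id GROUP BY p.name

Result:
name    | COUNT(c.id)
--------+------------
Austen  | 4          
Orwell  | 4          
Tolkien | 0          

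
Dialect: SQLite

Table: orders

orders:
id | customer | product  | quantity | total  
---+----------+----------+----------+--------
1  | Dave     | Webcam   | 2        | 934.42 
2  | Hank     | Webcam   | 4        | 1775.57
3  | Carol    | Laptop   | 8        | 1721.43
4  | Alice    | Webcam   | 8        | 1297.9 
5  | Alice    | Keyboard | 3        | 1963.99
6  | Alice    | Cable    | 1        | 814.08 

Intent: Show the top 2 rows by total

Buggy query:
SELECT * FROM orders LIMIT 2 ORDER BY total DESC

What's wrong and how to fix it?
Bug: ORDER BY cannot follow LIMIT; LIMIT is the final clause

Fix: Swap the clauses: ORDER BY first, then LIMIT

Corrected query:
SELECT * FROM orders ORDER BY total DESC LIMIT 2

Result:
id | customer | product  | quantity | total  
---+----------+----------+----------+--------
5  | Alice    | Keyboard | 3        | 1963.99
2  | Hank     | Webcam   | 4        | 1775.57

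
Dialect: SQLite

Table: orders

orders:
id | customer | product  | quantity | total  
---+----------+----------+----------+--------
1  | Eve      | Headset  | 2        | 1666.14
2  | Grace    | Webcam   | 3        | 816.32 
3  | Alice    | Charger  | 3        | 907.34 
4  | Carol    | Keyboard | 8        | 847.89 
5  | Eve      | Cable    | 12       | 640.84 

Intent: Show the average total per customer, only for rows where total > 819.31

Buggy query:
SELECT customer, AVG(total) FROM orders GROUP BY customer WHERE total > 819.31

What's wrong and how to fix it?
Bug: WHERE cannot follow GROUP BY

Fix: Move the WHERE clause before GROUP BY

Corrected query:
SELECT customer, AVG(total) FROM orders WHERE total > 819.31 GROUP BY customer

Result:
customer | AVG(total)
---------+-----------
Alice    | 907.34    
Carol    | 847.89    
Eve      | 1666.14   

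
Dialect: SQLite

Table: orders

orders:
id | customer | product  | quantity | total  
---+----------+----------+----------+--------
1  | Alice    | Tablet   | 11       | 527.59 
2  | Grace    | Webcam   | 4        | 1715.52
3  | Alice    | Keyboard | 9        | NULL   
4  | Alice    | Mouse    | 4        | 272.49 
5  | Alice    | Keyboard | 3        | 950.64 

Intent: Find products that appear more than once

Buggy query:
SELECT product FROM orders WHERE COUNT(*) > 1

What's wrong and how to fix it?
Bug: WHERE can't reference COUNT(*); aggregates are computed after WHERE

Fix: GROUP BY product, then filter groups with HAVING COUNT(*) > 1

Corrected query:
SELECT product FROM orders GROUP BY product HAVING COUNT(*) > 1

Result:
product 
--------
Keyboard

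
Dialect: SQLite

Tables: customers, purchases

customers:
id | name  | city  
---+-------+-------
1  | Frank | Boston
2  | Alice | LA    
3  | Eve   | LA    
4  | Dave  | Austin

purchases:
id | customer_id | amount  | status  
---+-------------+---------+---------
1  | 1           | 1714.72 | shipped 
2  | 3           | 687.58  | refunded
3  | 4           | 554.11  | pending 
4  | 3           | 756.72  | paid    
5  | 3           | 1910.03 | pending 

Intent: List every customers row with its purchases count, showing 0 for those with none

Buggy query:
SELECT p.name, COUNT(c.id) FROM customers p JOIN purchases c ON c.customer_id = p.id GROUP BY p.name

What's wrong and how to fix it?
Bug: An inner join excludes parents with zero children

Fix: Switch to LEFT JOIN to retain unmatched parent rows

Corrected query:
SELECT p.name, COUNT(c.id) FROM customers p LEFT JOIN purchases c ON c.customer_id = p.id GROUP BY p.name

Result:
name  | COUNT(c.id)
------+------------
Alice | 0          
Dave  | 1          
Eve   | 3          
Frank | 1          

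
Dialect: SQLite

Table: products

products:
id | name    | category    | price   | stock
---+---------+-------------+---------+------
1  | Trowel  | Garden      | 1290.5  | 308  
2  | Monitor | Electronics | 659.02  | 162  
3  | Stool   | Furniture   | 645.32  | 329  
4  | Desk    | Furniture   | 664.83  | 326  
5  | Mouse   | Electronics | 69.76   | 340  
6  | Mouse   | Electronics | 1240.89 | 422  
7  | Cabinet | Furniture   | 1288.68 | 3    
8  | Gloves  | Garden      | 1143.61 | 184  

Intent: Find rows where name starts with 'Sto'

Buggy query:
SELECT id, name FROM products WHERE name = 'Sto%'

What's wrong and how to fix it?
Bug: Wildcards only work with LIKE; '=' treats '%' as a literal character

Fix: Replace '=' with LIKE so 'Sto%' is treated as a pattern

Corrected query:
SELECT id, name FROM products WHERE name LIKE 'Sto%'

Result:
id | name 
---+------
3  | Stool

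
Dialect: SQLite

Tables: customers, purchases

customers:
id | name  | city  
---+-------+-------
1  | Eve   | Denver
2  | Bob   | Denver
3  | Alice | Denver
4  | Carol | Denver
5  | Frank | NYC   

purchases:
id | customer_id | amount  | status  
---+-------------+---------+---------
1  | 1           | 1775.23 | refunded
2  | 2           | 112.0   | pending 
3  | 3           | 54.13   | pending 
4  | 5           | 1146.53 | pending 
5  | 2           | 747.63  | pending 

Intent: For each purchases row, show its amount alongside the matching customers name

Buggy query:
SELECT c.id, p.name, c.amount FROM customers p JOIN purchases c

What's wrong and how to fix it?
Bug: JOIN with no ON clause produces a cartesian product; every purchases row pairs with every customers row

Fix: Add ON c.customer_id = p.id to the JOIN

Corrected query:
SELECT c.id, p.name, c.amount FROM customers p JOIN purchases c ON c.customer_id = p.id

Result:
id | name  | amount 
---+-------+--------
1  | Eve   | 1775.23
2  | Bob   | 112    
3  | Alice | 54.13  
4  | Frank | 1146.53
5  | Bob   | 747.63 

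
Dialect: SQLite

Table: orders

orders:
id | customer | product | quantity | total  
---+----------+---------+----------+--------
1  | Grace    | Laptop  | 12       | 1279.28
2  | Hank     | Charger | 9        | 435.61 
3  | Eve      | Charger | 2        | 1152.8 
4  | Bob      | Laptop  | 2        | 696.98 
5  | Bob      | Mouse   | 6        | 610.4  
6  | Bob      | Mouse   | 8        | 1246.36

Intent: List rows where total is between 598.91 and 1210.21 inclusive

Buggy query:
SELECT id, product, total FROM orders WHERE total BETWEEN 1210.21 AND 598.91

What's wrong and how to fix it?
Bug: BETWEEN expects the lower bound first; with 1210.21 AND 598.91 the range is empty

Fix: Write BETWEEN 598.91 AND 1210.21

Corrected query:
SELECT id, product, total FROM orders WHERE total BETWEEN 598.91 AND 1210.21

Result:
id | product | total 
---+---------+-------
3  | Charger | 1152.8
4  | Laptop  | 696.98
5  | Mouse   | 610.4 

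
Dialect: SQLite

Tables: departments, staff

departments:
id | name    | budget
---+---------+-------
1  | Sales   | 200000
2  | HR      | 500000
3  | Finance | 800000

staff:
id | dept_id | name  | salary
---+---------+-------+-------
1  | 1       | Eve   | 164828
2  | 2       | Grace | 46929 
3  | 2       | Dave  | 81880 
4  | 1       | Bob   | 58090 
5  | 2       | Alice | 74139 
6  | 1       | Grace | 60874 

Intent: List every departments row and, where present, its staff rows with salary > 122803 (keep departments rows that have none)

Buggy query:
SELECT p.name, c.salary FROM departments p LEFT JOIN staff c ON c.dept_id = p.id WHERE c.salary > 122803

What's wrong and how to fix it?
Bug: Filtering c.salary in WHERE discards the NULL rows produced by LEFT JOIN, turning it into an inner join

Fix: Put 'c.salary > 122803' in the JOIN's ON clause instead of WHERE

Corrected query:
SELECT p.name, c.salary FROM departments p LEFT JOIN staff c ON c.dept_id = p.id AND c.salary > 122803

Result:
name    | salary
--------+-------
Sales   | 164828
HR      | NULL  
Finance | NULL  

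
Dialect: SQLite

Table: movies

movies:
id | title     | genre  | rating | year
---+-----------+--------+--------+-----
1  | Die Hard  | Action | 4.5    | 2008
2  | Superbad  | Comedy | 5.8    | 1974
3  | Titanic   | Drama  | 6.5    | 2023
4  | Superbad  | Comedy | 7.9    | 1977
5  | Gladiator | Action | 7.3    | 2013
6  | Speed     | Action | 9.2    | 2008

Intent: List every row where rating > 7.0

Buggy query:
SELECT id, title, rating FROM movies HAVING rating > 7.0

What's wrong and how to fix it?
Bug: HAVING filters the output of aggregation, but this query has no GROUP BY and no aggregate functions, so SQLite rejects it (HAVING clause on a non-aggregate query); the condition here is per row

Fix: Replace HAVING with WHERE since the condition applies to individual rows

Corrected query:
SELECT id, title, rating FROM movies WHERE rating > 7.0

Result:
id | title     | rating
---+-----------+-------
4  | Superbad  | 7.9   
5  | Gladiator | 7.3   
6  | Speed     | 9.2   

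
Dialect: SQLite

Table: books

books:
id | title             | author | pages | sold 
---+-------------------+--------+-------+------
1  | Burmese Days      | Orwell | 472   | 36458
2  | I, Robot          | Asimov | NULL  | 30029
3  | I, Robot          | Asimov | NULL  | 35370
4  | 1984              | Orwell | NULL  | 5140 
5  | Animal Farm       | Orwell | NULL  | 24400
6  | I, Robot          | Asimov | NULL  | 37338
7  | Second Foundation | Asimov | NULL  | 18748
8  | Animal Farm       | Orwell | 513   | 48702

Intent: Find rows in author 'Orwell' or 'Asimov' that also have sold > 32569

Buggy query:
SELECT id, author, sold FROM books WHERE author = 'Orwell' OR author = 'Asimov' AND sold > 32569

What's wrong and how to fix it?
Bug: Without parentheses, AND is evaluated before OR, so the sold filter only applies to the 'Asimov' branch

Fix: Group the OR with parentheses (or use IN), then AND the threshold

Corrected query:
SELECT id, author, sold FROM books WHERE (author = 'Orwell' OR author = 'Asimov') AND sold > 32569

Result:
id | author | sold 
---+--------+------
1  | Orwell | 36458
3  | Asimov | 35370
6  | Asimov | 37338
8  | Orwell | 48702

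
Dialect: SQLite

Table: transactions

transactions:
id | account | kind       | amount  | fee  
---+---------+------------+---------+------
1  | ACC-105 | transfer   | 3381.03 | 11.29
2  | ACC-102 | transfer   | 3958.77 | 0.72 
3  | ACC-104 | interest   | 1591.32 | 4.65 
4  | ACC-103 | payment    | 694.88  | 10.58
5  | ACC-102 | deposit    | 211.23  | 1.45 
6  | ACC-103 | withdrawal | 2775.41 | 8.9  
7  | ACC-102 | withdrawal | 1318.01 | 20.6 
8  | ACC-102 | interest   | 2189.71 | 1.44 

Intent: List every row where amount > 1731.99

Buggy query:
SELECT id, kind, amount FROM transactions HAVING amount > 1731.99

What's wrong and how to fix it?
Bug: This is a non-aggregate query (no GROUP BY, no aggregates), so in SQLite the HAVING clause is invalid here; a row-level condition belongs in WHERE

Fix: Use WHERE for row-level filtering

Corrected query:
SELECT id, kind, amount FROM transactions WHERE amount > 1731.99

Result:
id | kind       | amount 
---+------------+--------
1  | transfer   | 3381.03
2  | transfer   | 3958.77
6  | withdrawal | 2775.41
8  | interest   | 2189.71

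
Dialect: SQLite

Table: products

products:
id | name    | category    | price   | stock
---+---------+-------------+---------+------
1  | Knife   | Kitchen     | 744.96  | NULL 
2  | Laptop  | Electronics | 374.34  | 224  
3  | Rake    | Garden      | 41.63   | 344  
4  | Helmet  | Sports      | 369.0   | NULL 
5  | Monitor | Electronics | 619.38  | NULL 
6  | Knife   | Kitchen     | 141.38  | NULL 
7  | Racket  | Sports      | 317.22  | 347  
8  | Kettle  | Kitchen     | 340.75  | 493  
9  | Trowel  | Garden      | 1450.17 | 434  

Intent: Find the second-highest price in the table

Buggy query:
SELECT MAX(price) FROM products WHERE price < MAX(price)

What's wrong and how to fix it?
Bug: The inner MAX is an aggregate inside WHERE, which is not allowed

Fix: Put the inner MAX in a scalar subquery

Corrected query:
SELECT MAX(price) FROM products WHERE price < (SELECT MAX(price) FROM products)

Result:
MAX(price)
----------
744.96    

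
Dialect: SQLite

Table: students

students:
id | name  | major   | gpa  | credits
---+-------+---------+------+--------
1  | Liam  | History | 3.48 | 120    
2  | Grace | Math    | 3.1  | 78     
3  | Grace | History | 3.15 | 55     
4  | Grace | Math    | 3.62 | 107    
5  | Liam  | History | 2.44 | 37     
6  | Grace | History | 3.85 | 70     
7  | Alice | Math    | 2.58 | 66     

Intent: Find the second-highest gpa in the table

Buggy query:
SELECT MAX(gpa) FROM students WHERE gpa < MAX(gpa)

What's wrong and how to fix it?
Bug: MAX(gpa) on the right of the comparison is an aggregate-in-WHERE error

Fix: Put the inner MAX in a scalar subquery

Corrected query:
SELECT MAX(gpa) FROM students WHERE gpa < (SELECT MAX(gpa) FROM students)

Result:
MAX(gpa)
--------
3.62    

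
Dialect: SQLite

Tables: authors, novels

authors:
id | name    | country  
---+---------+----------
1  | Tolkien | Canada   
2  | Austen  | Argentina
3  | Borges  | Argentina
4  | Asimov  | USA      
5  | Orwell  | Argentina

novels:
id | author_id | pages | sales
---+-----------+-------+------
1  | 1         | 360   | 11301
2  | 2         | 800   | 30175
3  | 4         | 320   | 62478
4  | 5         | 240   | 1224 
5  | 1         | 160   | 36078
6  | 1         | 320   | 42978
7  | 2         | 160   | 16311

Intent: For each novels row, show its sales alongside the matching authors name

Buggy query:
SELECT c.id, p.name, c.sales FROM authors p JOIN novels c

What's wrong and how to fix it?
Bug: JOIN with no ON clause produces a cartesian product; every novels row pairs with every authors row

Fix: Specify the join condition linking the foreign key to the parent id

Corrected query:
SELECT c.id, p.name, c.sales FROM authors p JOIN novels c ON c.author_id = p.id

Result:
id | name    | sales
---+---------+------
1  | Tolkien | 11301
2  | Austen  | 30175
3  | Asimov  | 62478
4  | Orwell  | 1224 
5  | Tolkien | 36078
6  | Tolkien | 42978
7  | Austen  | 16311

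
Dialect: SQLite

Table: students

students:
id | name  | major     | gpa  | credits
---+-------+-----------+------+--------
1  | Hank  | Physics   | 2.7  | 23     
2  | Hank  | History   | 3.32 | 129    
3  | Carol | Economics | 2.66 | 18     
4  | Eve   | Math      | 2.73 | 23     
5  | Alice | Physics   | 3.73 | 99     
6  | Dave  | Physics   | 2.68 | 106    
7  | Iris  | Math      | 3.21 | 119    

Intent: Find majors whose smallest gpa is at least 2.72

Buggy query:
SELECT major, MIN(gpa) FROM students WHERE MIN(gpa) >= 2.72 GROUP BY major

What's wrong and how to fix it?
Bug: Aggregates like MIN are computed per group after WHERE runs

Fix: Use HAVING for the per-group MIN condition

Corrected query:
SELECT major, MIN(gpa) FROM students GROUP BY major HAVING MIN(gpa) >= 2.72

Result:
major   | MIN(gpa)
--------+---------
History | 3.32    
Math    | 2.73    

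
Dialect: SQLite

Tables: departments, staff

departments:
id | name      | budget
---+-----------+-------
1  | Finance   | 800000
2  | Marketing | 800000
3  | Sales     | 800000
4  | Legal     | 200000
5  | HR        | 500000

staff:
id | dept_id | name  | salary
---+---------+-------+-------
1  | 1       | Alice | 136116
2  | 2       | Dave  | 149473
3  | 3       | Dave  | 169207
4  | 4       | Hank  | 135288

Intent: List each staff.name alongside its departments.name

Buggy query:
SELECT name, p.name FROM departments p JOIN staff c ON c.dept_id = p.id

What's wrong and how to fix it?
Bug: 'name' exists in both joined tables, so the database can't tell which one is meant

Fix: Qualify the column with its table alias (c.name)

Corrected query:
SELECT c.name, p.name FROM departments p JOIN staff c ON c.dept_id = p.id

Result:
name  | name     
------+----------
Alice | Finance  
Dave  | Marketing
Dave  | Sales    
Hank  | Legal    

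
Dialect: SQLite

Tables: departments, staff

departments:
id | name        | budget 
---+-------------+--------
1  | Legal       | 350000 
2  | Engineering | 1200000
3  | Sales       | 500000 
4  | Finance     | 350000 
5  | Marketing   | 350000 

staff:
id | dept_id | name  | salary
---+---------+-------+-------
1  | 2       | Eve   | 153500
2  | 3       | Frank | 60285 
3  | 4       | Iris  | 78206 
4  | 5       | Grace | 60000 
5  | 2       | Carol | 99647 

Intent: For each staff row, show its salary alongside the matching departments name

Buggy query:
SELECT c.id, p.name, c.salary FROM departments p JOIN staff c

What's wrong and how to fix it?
Bug: Missing join condition: each staff row is matched to all departments rows instead of just its own

Fix: Specify the join condition linking the foreign key to the parent id

Corrected query:
SELECT c.id, p.name, c.salary FROM departments p JOIN staff c ON c.dept_id = p.id

Result:
id | name        | salary
---+-------------+-------
1  | Engineering | 153500
2  | Sales       | 60285 
3  | Finance     | 78206 
4  | Marketing   | 60000 
5  | Engineering | 99647 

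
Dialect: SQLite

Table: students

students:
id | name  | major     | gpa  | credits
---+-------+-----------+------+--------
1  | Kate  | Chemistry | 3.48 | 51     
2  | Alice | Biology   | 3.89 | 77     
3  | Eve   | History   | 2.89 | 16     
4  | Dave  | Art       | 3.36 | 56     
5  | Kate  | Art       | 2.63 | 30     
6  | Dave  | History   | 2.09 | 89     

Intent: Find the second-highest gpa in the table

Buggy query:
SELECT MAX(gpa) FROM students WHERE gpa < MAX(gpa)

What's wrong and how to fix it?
Bug: The inner MAX is an aggregate inside WHERE, which is not allowed

Fix: Put the inner MAX in a scalar subquery

Corrected query:
SELECT MAX(gpa) FROM students WHERE gpa < (SELECT MAX(gpa) FROM students)

Result:
MAX(gpa)
--------
3.48    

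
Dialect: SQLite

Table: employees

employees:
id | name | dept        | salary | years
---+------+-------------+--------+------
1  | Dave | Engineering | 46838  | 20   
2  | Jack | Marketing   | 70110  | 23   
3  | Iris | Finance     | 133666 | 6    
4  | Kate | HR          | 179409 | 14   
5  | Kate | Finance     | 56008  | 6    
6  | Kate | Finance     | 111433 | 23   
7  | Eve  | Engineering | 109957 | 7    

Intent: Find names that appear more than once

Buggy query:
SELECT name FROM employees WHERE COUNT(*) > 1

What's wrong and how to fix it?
Bug: COUNT(*) is an aggregate and cannot be used in WHERE

Fix: GROUP BY name, then filter groups with HAVING COUNT(*) > 1

Corrected query:
SELECT name FROM employees GROUP BY name HAVING COUNT(*) > 1

Result:
name
----
Kate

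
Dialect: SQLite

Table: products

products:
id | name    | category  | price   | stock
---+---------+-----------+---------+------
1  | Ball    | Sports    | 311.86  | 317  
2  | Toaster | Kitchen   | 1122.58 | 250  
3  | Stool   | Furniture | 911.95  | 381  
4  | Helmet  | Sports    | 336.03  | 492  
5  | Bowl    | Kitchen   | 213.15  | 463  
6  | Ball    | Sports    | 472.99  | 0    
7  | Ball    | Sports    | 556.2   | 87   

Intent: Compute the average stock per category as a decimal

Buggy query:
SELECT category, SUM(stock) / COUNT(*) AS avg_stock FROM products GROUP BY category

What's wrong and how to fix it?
Bug: SUM(stock) and COUNT(*) are both integers; the division truncates the fractional part

Fix: Cast one side to REAL so the division keeps the fractional part

Corrected query:
SELECT category, SUM(stock) * 1.0 / COUNT(*) AS avg_stock FROM products GROUP BY category

Result:
category  | avg_stock
----------+----------
Furniture | 381      
Kitchen   | 356.5    
Sports    | 224      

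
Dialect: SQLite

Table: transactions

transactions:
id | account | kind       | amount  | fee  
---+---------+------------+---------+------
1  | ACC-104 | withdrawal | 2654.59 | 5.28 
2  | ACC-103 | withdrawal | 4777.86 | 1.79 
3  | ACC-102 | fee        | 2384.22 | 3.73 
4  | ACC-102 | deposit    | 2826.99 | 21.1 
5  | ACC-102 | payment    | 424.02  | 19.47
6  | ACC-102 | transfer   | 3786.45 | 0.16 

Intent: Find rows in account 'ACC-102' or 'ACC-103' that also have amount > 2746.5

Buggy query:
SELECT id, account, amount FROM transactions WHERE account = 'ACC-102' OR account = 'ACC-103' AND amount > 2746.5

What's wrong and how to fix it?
Bug: Without parentheses, AND is evaluated before OR, so the amount filter only applies to the 'ACC-103' branch

Fix: Add parentheses around the OR so the AND applies to both alternatives

Corrected query:
SELECT id, account, amount FROM transactions WHERE (account = 'ACC-102' OR account = 'ACC-103') AND amount > 2746.5

Result:
id | account | amount 
---+---------+--------
2  | ACC-103 | 4777.86
4  | ACC-102 | 2826.99
6  | ACC-102 | 3786.45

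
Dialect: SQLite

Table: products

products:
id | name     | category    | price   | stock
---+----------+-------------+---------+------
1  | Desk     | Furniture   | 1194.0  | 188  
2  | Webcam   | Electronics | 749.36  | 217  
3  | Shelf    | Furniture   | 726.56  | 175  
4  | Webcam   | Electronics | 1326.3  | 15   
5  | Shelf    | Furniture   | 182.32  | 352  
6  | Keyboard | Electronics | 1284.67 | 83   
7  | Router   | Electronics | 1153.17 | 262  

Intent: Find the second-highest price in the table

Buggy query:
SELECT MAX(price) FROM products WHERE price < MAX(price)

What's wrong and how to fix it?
Bug: The inner MAX is an aggregate inside WHERE, which is not allowed

Fix: Put the inner MAX in a scalar subquery

Corrected query:
SELECT MAX(price) FROM products WHERE price < (SELECT MAX(price) FROM products)

Result:
MAX(price)
----------
1284.67   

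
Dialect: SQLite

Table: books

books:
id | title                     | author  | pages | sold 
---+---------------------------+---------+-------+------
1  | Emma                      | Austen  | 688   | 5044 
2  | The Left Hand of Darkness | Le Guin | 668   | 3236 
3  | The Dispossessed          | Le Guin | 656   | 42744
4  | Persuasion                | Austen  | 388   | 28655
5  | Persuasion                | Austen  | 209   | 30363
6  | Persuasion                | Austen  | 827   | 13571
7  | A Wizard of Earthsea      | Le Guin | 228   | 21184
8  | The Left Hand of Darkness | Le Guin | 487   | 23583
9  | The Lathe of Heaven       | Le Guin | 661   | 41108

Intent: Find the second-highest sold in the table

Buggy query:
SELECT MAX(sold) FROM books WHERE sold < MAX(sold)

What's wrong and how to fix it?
Bug: MAX(sold) on the right of the comparison is an aggregate-in-WHERE error

Fix: Put the inner MAX in a scalar subquery

Corrected query:
SELECT MAX(sold) FROM books WHERE sold < (SELECT MAX(sold) FROM books)

Result:
MAX(sold)
---------
41108    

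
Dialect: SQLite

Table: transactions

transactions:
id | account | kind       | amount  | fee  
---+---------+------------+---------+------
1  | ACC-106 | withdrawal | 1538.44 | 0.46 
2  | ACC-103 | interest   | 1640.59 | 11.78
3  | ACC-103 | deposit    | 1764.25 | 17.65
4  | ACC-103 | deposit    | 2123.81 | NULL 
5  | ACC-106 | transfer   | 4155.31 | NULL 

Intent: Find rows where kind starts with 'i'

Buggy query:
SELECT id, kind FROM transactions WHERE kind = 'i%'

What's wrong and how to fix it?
Bug: Wildcards only work with LIKE; '=' treats '%' as a literal character

Fix: Replace '=' with LIKE so 'i%' is treated as a pattern

Corrected query:
SELECT id, kind FROM transactions WHERE kind LIKE 'i%'

Result:
id | kind    
---+---------
2  | interest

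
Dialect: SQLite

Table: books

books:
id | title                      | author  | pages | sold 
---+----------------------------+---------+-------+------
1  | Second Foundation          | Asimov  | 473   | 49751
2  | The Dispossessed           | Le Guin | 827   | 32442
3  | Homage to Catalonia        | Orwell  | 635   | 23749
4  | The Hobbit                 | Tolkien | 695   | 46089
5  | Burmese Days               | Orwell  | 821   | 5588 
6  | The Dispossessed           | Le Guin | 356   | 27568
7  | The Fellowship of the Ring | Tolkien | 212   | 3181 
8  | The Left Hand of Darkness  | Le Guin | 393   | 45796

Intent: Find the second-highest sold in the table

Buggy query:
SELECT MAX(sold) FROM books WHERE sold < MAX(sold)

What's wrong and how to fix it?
Bug: The inner MAX is an aggregate inside WHERE, which is not allowed

Fix: Compute the overall MAX in a subquery, then take MAX of rows below it

Corrected query:
SELECT MAX(sold) FROM books WHERE sold < (SELECT MAX(sold) FROM books)

Result:
MAX(sold)
---------
46089    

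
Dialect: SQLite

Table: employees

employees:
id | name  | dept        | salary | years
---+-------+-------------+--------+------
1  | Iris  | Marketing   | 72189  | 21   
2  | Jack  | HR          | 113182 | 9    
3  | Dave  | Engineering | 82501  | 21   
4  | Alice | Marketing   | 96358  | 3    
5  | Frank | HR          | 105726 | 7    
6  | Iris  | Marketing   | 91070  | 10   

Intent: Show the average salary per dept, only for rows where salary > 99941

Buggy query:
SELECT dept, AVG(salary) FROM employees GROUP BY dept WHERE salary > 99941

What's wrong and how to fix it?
Bug: WHERE cannot follow GROUP BY

Fix: Place WHERE between FROM and GROUP BY

Corrected query:
SELECT dept, AVG(salary) FROM employees WHERE salary > 99941 GROUP BY dept

Result:
dept | AVG(salary)
-----+------------
HR   | 109454     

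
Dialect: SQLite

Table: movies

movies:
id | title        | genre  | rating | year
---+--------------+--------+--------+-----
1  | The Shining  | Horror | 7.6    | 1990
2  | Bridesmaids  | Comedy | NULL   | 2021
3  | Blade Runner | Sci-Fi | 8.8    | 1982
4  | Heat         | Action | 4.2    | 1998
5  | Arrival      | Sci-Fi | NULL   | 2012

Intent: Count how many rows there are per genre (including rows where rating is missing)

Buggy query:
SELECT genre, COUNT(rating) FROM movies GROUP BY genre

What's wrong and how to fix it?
Bug: COUNT(rating) skips NULLs, so groups with missing rating are undercounted

Fix: Replace COUNT(rating) with COUNT(*)

Corrected query:
SELECT genre, COUNT(*) FROM movies GROUP BY genre

Result:
genre  | COUNT(*)
-------+---------
Action | 1       
Comedy | 1       
Horror | 1       
Sci-Fi | 2       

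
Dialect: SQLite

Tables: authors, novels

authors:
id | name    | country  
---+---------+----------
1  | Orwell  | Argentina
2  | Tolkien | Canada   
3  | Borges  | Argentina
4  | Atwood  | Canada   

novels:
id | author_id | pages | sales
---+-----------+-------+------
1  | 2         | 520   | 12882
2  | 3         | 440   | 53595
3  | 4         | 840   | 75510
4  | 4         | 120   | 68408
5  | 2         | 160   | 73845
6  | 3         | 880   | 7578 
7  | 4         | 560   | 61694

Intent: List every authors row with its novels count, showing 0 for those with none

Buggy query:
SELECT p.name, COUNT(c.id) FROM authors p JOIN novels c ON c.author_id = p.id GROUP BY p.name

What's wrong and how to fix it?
Bug: INNER JOIN drops authors rows that have no matching novels rows

Fix: Use LEFT JOIN so parents without children still appear (COUNT(c.id) gives 0)

Corrected query:
SELECT p.name, COUNT(c.id) FROM authors p LEFT JOIN novels c ON c.author_id = p.id GROUP BY p.name

Result:
name    | COUNT(c.id)
--------+------------
Atwood  | 3          
Borges  | 2          
Orwell  | 0          
Tolkien | 2          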